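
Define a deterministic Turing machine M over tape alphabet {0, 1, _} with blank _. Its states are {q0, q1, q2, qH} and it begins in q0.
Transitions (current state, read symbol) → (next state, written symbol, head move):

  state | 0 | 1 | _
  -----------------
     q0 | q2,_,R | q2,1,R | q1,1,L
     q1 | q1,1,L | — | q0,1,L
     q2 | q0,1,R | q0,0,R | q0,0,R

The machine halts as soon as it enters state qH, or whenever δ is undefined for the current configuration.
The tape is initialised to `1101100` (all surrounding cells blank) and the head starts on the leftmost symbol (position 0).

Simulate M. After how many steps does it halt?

q0 | [1]101100___   read 1 → write 1, move R, go to q2
q2 | 1[1]01100___   read 1 → write 0, move R, go to q0
q0 | 10[0]1100___   read 0 → write _, move R, go to q2
q2 | 10_[1]100___   read 1 → write 0, move R, go to q0
q0 | 10_0[1]00___   read 1 → write 1, move R, go to q2
q2 | 10_01[0]0___   read 0 → write 1, move R, go to q0
q0 | 10_011[0]___   read 0 → write _, move R, go to q2
q2 | 10_011_[_]__   read _ → write 0, move R, go to q0
q0 | 10_011_0[_]_   read _ → write 1, move L, go to q1
q1 | 10_011_[0]1_   read 0 → write 1, move L, go to q1
q1 | 10_011[_]11_   read _ → write 1, move L, go to q0
q0 | 10_01[1]111_   read 1 → write 1, move R, go to q2
q2 | 10_011[1]11_   read 1 → write 0, move R, go to q0
q0 | 10_0110[1]1_   read 1 → write 1, move R, go to q2
q2 | 10_01101[1]_   read 1 → write 0, move R, go to q0
q0 | 10_011010[_]   read _ → write 1, move L, go to q1
q1 | 10_01101[0]1   read 0 → write 1, move L, go to q1
q1 | 10_0110[1]11
M halts after 17 transitions.

17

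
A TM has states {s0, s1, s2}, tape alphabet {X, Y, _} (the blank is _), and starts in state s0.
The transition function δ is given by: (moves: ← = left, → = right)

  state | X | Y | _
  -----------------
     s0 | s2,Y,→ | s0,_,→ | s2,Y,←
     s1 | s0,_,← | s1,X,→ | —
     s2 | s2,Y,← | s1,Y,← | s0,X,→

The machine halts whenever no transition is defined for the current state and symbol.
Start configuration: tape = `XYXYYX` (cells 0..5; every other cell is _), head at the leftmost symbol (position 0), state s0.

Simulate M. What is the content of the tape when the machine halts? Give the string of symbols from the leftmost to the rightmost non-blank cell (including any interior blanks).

XYX__YYY

s0 | [X]YXYYX__   read X → write Y, move →, go to s2
s2 | Y[Y]XYYX__   read Y → write Y, move ←, go to s1
s1 | [Y]YXYYX__   read Y → write X, move →, go to s1
s1 | X[Y]XYYX__   read Y → write X, move →, go to s1
s1 | XX[X]YYX__   read X → write _, move ←, go to s0
s0 | X[X]_YYX__   read X → write Y, move →, go to s2
s2 | XY[_]YYX__   read _ → write X, move →, go to s0
s0 | XYX[Y]YX__   read Y → write _, move →, go to s0
s0 | XYX_[Y]X__   read Y → write _, move →, go to s0
s0 | XYX__[X]__   read X → write Y, move →, go to s2
s2 | XYX__Y[_]_   read _ → write X, move →, go to s0
s0 | XYX__YX[_]   read _ → write Y, move ←, go to s2
s2 | XYX__Y[X]Y   read X → write Y, move ←, go to s2
s2 | XYX__[Y]YY   read Y → write Y, move ←, go to s1
s1 | XYX_[_]YYY
The non-blank tape span at halt is XYX__YYY.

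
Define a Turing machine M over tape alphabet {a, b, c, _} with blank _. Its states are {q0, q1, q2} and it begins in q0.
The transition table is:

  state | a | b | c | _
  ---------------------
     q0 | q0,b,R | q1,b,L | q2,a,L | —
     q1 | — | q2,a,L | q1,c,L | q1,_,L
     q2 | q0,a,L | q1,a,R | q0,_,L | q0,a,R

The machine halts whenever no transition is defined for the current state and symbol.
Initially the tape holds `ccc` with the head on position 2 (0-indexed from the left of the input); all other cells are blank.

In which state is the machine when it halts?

q0

state=q0 head=2 tape=_cc[c]   (q0,c)→(q2,a,L)
state=q2 head=1 tape=_c[c]a   (q2,c)→(q0,_,L)
state=q0 head=0 tape=_[c]_a   (q0,c)→(q2,a,L)
state=q2 head=-1 tape=[_]a_a   (q2,_)→(q0,a,R)
state=q0 head=0 tape=a[a]_a   (q0,a)→(q0,b,R)
state=q0 head=1 tape=ab[_]a
No transition is defined for (q0, _); M halts in state q0.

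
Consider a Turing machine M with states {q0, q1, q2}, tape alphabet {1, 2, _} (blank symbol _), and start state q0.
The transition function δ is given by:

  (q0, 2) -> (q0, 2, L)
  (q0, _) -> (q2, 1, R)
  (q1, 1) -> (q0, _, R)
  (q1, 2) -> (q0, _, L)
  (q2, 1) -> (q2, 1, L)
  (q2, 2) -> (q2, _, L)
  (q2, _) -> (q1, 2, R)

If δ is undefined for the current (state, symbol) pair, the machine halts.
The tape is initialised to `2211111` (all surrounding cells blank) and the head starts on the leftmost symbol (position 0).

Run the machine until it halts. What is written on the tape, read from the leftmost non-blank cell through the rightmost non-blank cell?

q0 | __[2]211111   read 2 → write 2, move L, go to q0
q0 | _[_]2211111   read _ → write 1, move R, go to q2
q2 | _1[2]211111   read 2 → write _, move L, go to q2
q2 | _[1]_211111   read 1 → write 1, move L, go to q2
q2 | [_]1_211111   read _ → write 2, move R, go to q1
q1 | 2[1]_211111   read 1 → write _, move R, go to q0
q0 | 2_[_]211111   read _ → write 1, move R, go to q2
q2 | 2_1[2]11111   read 2 → write _, move L, go to q2
q2 | 2_[1]_11111   read 1 → write 1, move L, go to q2
q2 | 2[_]1_11111   read _ → write 2, move R, go to q1
q1 | 22[1]_11111   read 1 → write _, move R, go to q0
q0 | 22_[_]11111   read _ → write 1, move R, go to q2
q2 | 22_1[1]1111   read 1 → write 1, move L, go to q2
q2 | 22_[1]11111   read 1 → write 1, move L, go to q2
q2 | 22[_]111111   read _ → write 2, move R, go to q1
q1 | 222[1]11111   read 1 → write _, move R, go to q0
q0 | 222_[1]1111
The non-blank tape span at halt is 222_11111.

222_11111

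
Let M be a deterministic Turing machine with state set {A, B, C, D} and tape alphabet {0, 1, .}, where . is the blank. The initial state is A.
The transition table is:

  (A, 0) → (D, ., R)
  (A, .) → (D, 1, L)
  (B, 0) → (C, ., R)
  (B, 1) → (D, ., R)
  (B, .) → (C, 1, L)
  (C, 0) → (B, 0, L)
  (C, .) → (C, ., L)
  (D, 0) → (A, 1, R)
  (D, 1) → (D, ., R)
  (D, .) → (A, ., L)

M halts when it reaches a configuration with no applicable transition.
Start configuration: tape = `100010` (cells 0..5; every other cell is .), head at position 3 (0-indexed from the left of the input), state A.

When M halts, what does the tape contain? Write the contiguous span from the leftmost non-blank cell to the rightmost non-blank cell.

111.1.1

state=A head=3 tape=100[0]10..   (A,0)→(D,.,R)
state=D head=4 tape=100.[1]0..   (D,1)→(D,.,R)
state=D head=5 tape=100..[0]..   (D,0)→(A,1,R)
state=A head=6 tape=100..1[.].   (A,.)→(D,1,L)
state=D head=5 tape=100..[1]1.   (D,1)→(D,.,R)
state=D head=6 tape=100...[1].   (D,1)→(D,.,R)
state=D head=7 tape=100....[.]   (D,.)→(A,.,L)
state=A head=6 tape=100...[.].   (A,.)→(D,1,L)
state=D head=5 tape=100..[.]1.   (D,.)→(A,.,L)
state=A head=4 tape=100.[.].1.   (A,.)→(D,1,L)
state=D head=3 tape=100[.]1.1.   (D,.)→(A,.,L)
state=A head=2 tape=10[0].1.1.   (A,0)→(D,.,R)
state=D head=3 tape=10.[.]1.1.   (D,.)→(A,.,L)
state=A head=2 tape=10[.].1.1.   (A,.)→(D,1,L)
state=D head=1 tape=1[0]1.1.1.   (D,0)→(A,1,R)
state=A head=2 tape=11[1].1.1.
The non-blank tape span at halt is 111.1.1.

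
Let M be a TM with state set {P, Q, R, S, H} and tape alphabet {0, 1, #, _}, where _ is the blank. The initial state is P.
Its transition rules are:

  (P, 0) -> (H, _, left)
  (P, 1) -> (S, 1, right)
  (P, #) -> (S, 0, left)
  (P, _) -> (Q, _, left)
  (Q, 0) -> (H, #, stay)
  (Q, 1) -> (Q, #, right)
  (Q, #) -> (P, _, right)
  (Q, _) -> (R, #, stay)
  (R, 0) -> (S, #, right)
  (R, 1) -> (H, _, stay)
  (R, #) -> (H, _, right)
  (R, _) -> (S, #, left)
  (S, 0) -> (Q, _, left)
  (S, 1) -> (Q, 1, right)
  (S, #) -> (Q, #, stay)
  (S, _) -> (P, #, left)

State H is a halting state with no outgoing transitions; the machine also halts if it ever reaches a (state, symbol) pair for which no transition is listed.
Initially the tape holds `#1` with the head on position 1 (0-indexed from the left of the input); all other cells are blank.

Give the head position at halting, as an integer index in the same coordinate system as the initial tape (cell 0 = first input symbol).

state=P head=1 tape=#[1]__   (P,1)→(S,1,right)
state=S head=2 tape=#1[_]_   (S,_)→(P,#,left)
state=P head=1 tape=#[1]#_   (P,1)→(S,1,right)
state=S head=2 tape=#1[#]_   (S,#)→(Q,#,stay)
state=Q head=2 tape=#1[#]_   (Q,#)→(P,_,right)
state=P head=3 tape=#1_[_]   (P,_)→(Q,_,left)
state=Q head=2 tape=#1[_]_   (Q,_)→(R,#,stay)
state=R head=2 tape=#1[#]_   (R,#)→(H,_,right)
state=H head=3 tape=#1_[_]
At halt the head is at cell 3.

3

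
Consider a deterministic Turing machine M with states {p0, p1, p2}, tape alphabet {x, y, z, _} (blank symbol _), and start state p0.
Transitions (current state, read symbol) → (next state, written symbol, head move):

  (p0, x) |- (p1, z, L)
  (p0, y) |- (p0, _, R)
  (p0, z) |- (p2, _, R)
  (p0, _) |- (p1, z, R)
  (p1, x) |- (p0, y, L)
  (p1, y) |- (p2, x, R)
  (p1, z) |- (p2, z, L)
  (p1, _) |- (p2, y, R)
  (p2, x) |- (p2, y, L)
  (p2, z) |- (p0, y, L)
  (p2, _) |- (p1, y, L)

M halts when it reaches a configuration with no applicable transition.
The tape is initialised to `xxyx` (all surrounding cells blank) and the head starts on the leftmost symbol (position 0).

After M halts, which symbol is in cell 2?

_

p0 | _[x]xyx___   read x → write z, move L, go to p1
p1 | [_]zxyx___   read _ → write y, move R, go to p2
p2 | y[z]xyx___   read z → write y, move L, go to p0
p0 | [y]yxyx___   read y → write _, move R, go to p0
p0 | _[y]xyx___   read y → write _, move R, go to p0
p0 | __[x]yx___   read x → write z, move L, go to p1
p1 | _[_]zyx___   read _ → write y, move R, go to p2
p2 | _y[z]yx___   read z → write y, move L, go to p0
p0 | _[y]yyx___   read y → write _, move R, go to p0
p0 | __[y]yx___   read y → write _, move R, go to p0
p0 | ___[y]x___   read y → write _, move R, go to p0
p0 | ____[x]___   read x → write z, move L, go to p1
p1 | ___[_]z___   read _ → write y, move R, go to p2
p2 | ___y[z]___   read z → write y, move L, go to p0
p0 | ___[y]y___   read y → write _, move R, go to p0
p0 | ____[y]___   read y → write _, move R, go to p0
p0 | _____[_]__   read _ → write z, move R, go to p1
p1 | _____z[_]_   read _ → write y, move R, go to p2
p2 | _____zy[_]   read _ → write y, move L, go to p1
p1 | _____z[y]y   read y → write x, move R, go to p2
p2 | _____zx[y]
Cell 2 holds _ when M halts.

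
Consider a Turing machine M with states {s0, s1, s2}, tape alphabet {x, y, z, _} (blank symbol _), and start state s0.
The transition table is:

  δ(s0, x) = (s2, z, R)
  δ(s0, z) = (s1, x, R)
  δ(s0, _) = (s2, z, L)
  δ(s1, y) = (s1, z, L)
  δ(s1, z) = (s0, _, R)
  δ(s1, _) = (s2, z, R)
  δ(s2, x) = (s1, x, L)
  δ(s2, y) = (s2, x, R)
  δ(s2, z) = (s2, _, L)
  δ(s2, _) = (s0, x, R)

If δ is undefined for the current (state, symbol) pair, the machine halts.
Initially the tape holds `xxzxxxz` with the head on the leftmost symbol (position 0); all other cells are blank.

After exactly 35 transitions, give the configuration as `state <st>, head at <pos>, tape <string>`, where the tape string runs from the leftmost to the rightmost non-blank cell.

state s2, head at -3, tape xz____xxxz

state=s0 head=0 tape=___[x]xzxxxz   (s0,x)→(s2,z,R)
state=s2 head=1 tape=___z[x]zxxxz   (s2,x)→(s1,x,L)
state=s1 head=0 tape=___[z]xzxxxz   (s1,z)→(s0,_,R)
state=s0 head=1 tape=____[x]zxxxz   (s0,x)→(s2,z,R)
state=s2 head=2 tape=____z[z]xxxz   (s2,z)→(s2,_,L)
state=s2 head=1 tape=____[z]_xxxz   (s2,z)→(s2,_,L)
state=s2 head=0 tape=___[_]__xxxz   (s2,_)→(s0,x,R)
state=s0 head=1 tape=___x[_]_xxxz   (s0,_)→(s2,z,L)
state=s2 head=0 tape=___[x]z_xxxz   (s2,x)→(s1,x,L)
state=s1 head=-1 tape=__[_]xz_xxxz   (s1,_)→(s2,z,R)
state=s2 head=0 tape=__z[x]z_xxxz   (s2,x)→(s1,x,L)
state=s1 head=-1 tape=__[z]xz_xxxz   (s1,z)→(s0,_,R)
state=s0 head=0 tape=___[x]z_xxxz   (s0,x)→(s2,z,R)
state=s2 head=1 tape=___z[z]_xxxz   (s2,z)→(s2,_,L)
state=s2 head=0 tape=___[z]__xxxz   (s2,z)→(s2,_,L)
state=s2 head=-1 tape=__[_]___xxxz   (s2,_)→(s0,x,R)
state=s0 head=0 tape=__x[_]__xxxz   (s0,_)→(s2,z,L)
state=s2 head=-1 tape=__[x]z__xxxz   (s2,x)→(s1,x,L)
state=s1 head=-2 tape=_[_]xz__xxxz   (s1,_)→(s2,z,R)
state=s2 head=-1 tape=_z[x]z__xxxz   (s2,x)→(s1,x,L)
state=s1 head=-2 tape=_[z]xz__xxxz   (s1,z)→(s0,_,R)
state=s0 head=-1 tape=__[x]z__xxxz   (s0,x)→(s2,z,R)
state=s2 head=0 tape=__z[z]__xxxz   (s2,z)→(s2,_,L)
state=s2 head=-1 tape=__[z]___xxxz   (s2,z)→(s2,_,L)
state=s2 head=-2 tape=_[_]____xxxz   (s2,_)→(s0,x,R)
state=s0 head=-1 tape=_x[_]___xxxz   (s0,_)→(s2,z,L)
state=s2 head=-2 tape=_[x]z___xxxz   (s2,x)→(s1,x,L)
state=s1 head=-3 tape=[_]xz___xxxz   (s1,_)→(s2,z,R)
state=s2 head=-2 tape=z[x]z___xxxz   (s2,x)→(s1,x,L)
state=s1 head=-3 tape=[z]xz___xxxz   (s1,z)→(s0,_,R)
state=s0 head=-2 tape=_[x]z___xxxz   (s0,x)→(s2,z,R)
state=s2 head=-1 tape=_z[z]___xxxz   (s2,z)→(s2,_,L)
state=s2 head=-2 tape=_[z]____xxxz   (s2,z)→(s2,_,L)
state=s2 head=-3 tape=[_]_____xxxz   (s2,_)→(s0,x,R)
state=s0 head=-2 tape=x[_]____xxxz   (s0,_)→(s2,z,L)
state=s2 head=-3 tape=[x]z____xxxz
After 35 steps: state s2, head at -3, tape xz____xxxz.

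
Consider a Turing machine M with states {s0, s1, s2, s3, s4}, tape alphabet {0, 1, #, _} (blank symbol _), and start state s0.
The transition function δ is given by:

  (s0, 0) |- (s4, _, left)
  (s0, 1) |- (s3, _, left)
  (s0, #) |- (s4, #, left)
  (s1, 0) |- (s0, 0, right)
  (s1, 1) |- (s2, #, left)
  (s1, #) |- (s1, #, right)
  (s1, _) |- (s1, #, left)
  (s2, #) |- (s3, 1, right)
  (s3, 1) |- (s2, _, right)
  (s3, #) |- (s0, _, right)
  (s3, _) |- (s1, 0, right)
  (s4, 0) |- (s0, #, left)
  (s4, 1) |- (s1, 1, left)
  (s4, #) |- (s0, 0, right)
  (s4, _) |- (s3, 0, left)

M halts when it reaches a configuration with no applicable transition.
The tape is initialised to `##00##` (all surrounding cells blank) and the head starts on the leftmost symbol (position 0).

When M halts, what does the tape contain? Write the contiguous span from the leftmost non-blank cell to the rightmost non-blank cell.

state=s0 head=0 tape=____[#]#00##   (s0,#)→(s4,#,left)
state=s4 head=-1 tape=___[_]##00##   (s4,_)→(s3,0,left)
state=s3 head=-2 tape=__[_]0##00##   (s3,_)→(s1,0,right)
state=s1 head=-1 tape=__0[0]##00##   (s1,0)→(s0,0,right)
state=s0 head=0 tape=__00[#]#00##   (s0,#)→(s4,#,left)
state=s4 head=-1 tape=__0[0]##00##   (s4,0)→(s0,#,left)
state=s0 head=-2 tape=__[0]###00##   (s0,0)→(s4,_,left)
state=s4 head=-3 tape=_[_]_###00##   (s4,_)→(s3,0,left)
state=s3 head=-4 tape=[_]0_###00##   (s3,_)→(s1,0,right)
state=s1 head=-3 tape=0[0]_###00##   (s1,0)→(s0,0,right)
state=s0 head=-2 tape=00[_]###00##
The non-blank tape span at halt is 00_###00##.

00_###00##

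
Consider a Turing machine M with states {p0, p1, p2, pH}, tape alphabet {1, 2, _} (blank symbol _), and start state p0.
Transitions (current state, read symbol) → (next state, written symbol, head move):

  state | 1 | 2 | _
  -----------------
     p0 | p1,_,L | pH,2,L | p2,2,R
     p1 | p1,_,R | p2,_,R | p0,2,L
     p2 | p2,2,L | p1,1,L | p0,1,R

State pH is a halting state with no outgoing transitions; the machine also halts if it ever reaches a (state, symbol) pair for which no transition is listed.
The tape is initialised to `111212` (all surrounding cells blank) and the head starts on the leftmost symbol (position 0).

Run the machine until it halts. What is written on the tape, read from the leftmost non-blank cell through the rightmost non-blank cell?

p0 | __[1]11212   read 1 → write _, move L, go to p1
p1 | _[_]_11212   read _ → write 2, move L, go to p0
p0 | [_]2_11212   read _ → write 2, move R, go to p2
p2 | 2[2]_11212   read 2 → write 1, move L, go to p1
p1 | [2]1_11212   read 2 → write _, move R, go to p2
p2 | _[1]_11212   read 1 → write 2, move L, go to p2
p2 | [_]2_11212   read _ → write 1, move R, go to p0
p0 | 1[2]_11212   read 2 → write 2, move L, go to pH
pH | [1]2_11212
The non-blank tape span at halt is 12_11212.

12_11212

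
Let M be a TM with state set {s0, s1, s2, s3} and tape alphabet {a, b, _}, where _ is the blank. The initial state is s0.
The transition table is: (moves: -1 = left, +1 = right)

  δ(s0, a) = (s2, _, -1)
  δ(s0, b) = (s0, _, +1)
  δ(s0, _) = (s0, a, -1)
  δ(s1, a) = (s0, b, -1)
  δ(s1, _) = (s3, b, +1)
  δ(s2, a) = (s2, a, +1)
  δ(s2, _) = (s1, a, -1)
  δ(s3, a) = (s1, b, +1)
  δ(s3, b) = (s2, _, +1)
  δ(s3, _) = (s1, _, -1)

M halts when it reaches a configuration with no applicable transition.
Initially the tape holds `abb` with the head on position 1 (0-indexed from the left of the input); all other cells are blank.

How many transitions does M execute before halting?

s0 | __a[b]b__   read b → write _, move +1, go to s0
s0 | __a_[b]__   read b → write _, move +1, go to s0
s0 | __a__[_]_   read _ → write a, move -1, go to s0
s0 | __a_[_]a_   read _ → write a, move -1, go to s0
s0 | __a[_]aa_   read _ → write a, move -1, go to s0
s0 | __[a]aaa_   read a → write _, move -1, go to s2
s2 | _[_]_aaa_   read _ → write a, move -1, go to s1
s1 | [_]a_aaa_   read _ → write b, move +1, go to s3
s3 | b[a]_aaa_   read a → write b, move +1, go to s1
s1 | bb[_]aaa_   read _ → write b, move +1, go to s3
s3 | bbb[a]aa_   read a → write b, move +1, go to s1
s1 | bbbb[a]a_   read a → write b, move -1, go to s0
s0 | bbb[b]ba_   read b → write _, move +1, go to s0
s0 | bbb_[b]a_   read b → write _, move +1, go to s0
s0 | bbb__[a]_   read a → write _, move -1, go to s2
s2 | bbb_[_]__   read _ → write a, move -1, go to s1
s1 | bbb[_]a__   read _ → write b, move +1, go to s3
s3 | bbbb[a]__   read a → write b, move +1, go to s1
s1 | bbbbb[_]_   read _ → write b, move +1, go to s3
s3 | bbbbbb[_]   read _ → write _, move -1, go to s1
s1 | bbbbb[b]_
M halts after 20 transitions.

20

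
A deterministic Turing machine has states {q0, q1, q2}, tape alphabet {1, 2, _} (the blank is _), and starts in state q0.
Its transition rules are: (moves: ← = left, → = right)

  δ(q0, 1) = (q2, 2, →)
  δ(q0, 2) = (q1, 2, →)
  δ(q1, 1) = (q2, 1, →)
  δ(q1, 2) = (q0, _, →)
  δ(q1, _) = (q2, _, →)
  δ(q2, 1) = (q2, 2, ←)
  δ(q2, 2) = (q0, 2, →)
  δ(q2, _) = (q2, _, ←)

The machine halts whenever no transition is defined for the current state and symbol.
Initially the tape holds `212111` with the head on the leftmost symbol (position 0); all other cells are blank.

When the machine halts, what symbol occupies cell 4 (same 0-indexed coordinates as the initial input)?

state=q0 head=0 tape=[2]12111__   (q0,2)→(q1,2,→)
state=q1 head=1 tape=2[1]2111__   (q1,1)→(q2,1,→)
state=q2 head=2 tape=21[2]111__   (q2,2)→(q0,2,→)
state=q0 head=3 tape=212[1]11__   (q0,1)→(q2,2,→)
state=q2 head=4 tape=2122[1]1__   (q2,1)→(q2,2,←)
state=q2 head=3 tape=212[2]21__   (q2,2)→(q0,2,→)
state=q0 head=4 tape=2122[2]1__   (q0,2)→(q1,2,→)
state=q1 head=5 tape=21222[1]__   (q1,1)→(q2,1,→)
state=q2 head=6 tape=212221[_]_   (q2,_)→(q2,_,←)
state=q2 head=5 tape=21222[1]__   (q2,1)→(q2,2,←)
state=q2 head=4 tape=2122[2]2__   (q2,2)→(q0,2,→)
state=q0 head=5 tape=21222[2]__   (q0,2)→(q1,2,→)
state=q1 head=6 tape=212222[_]_   (q1,_)→(q2,_,→)
state=q2 head=7 tape=212222_[_]   (q2,_)→(q2,_,←)
state=q2 head=6 tape=212222[_]_   (q2,_)→(q2,_,←)
state=q2 head=5 tape=21222[2]__   (q2,2)→(q0,2,→)
state=q0 head=6 tape=212222[_]_
Cell 4 holds 2 when M halts.

2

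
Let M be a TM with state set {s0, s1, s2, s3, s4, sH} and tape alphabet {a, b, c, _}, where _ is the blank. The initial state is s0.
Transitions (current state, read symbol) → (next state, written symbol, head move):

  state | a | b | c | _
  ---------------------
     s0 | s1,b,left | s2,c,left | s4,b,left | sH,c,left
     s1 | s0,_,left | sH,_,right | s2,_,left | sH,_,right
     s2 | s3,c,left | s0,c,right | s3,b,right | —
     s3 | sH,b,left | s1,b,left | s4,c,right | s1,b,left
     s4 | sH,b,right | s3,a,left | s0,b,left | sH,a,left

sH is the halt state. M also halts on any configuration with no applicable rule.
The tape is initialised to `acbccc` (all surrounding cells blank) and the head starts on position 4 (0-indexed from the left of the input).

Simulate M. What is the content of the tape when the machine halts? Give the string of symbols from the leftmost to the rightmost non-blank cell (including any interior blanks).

state=s0 head=4 tape=acbc[c]c   (s0,c)→(s4,b,left)
state=s4 head=3 tape=acb[c]bc   (s4,c)→(s0,b,left)
state=s0 head=2 tape=ac[b]bbc   (s0,b)→(s2,c,left)
state=s2 head=1 tape=a[c]cbbc   (s2,c)→(s3,b,right)
state=s3 head=2 tape=ab[c]bbc   (s3,c)→(s4,c,right)
state=s4 head=3 tape=abc[b]bc   (s4,b)→(s3,a,left)
state=s3 head=2 tape=ab[c]abc   (s3,c)→(s4,c,right)
state=s4 head=3 tape=abc[a]bc   (s4,a)→(sH,b,right)
state=sH head=4 tape=abcb[b]c
The non-blank tape span at halt is abcbbc.

abcbbc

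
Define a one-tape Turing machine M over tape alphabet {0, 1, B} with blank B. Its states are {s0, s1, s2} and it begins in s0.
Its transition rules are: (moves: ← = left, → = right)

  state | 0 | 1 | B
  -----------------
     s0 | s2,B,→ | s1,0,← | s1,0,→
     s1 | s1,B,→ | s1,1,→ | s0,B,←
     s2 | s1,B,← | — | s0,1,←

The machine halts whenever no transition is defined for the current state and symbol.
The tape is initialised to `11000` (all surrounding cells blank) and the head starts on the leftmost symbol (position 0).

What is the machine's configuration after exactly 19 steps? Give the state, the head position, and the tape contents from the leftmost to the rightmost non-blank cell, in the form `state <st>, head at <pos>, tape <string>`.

state=s0 head=0 tape=BB[1]1000B   (s0,1)→(s1,0,←)
state=s1 head=-1 tape=B[B]01000B   (s1,B)→(s0,B,←)
state=s0 head=-2 tape=[B]B01000B   (s0,B)→(s1,0,→)
state=s1 head=-1 tape=0[B]01000B   (s1,B)→(s0,B,←)
state=s0 head=-2 tape=[0]B01000B   (s0,0)→(s2,B,→)
state=s2 head=-1 tape=B[B]01000B   (s2,B)→(s0,1,←)
state=s0 head=-2 tape=[B]101000B   (s0,B)→(s1,0,→)
state=s1 head=-1 tape=0[1]01000B   (s1,1)→(s1,1,→)
state=s1 head=0 tape=01[0]1000B   (s1,0)→(s1,B,→)
state=s1 head=1 tape=01B[1]000B   (s1,1)→(s1,1,→)
state=s1 head=2 tape=01B1[0]00B   (s1,0)→(s1,B,→)
state=s1 head=3 tape=01B1B[0]0B   (s1,0)→(s1,B,→)
state=s1 head=4 tape=01B1BB[0]B   (s1,0)→(s1,B,→)
state=s1 head=5 tape=01B1BBB[B]   (s1,B)→(s0,B,←)
state=s0 head=4 tape=01B1BB[B]B   (s0,B)→(s1,0,→)
state=s1 head=5 tape=01B1BB0[B]   (s1,B)→(s0,B,←)
state=s0 head=4 tape=01B1BB[0]B   (s0,0)→(s2,B,→)
state=s2 head=5 tape=01B1BBB[B]   (s2,B)→(s0,1,←)
state=s0 head=4 tape=01B1BB[B]1   (s0,B)→(s1,0,→)
state=s1 head=5 tape=01B1BB0[1]
After 19 steps: state s1, head at 5, tape 01B1BB01.

state s1, head at 5, tape 01B1BB01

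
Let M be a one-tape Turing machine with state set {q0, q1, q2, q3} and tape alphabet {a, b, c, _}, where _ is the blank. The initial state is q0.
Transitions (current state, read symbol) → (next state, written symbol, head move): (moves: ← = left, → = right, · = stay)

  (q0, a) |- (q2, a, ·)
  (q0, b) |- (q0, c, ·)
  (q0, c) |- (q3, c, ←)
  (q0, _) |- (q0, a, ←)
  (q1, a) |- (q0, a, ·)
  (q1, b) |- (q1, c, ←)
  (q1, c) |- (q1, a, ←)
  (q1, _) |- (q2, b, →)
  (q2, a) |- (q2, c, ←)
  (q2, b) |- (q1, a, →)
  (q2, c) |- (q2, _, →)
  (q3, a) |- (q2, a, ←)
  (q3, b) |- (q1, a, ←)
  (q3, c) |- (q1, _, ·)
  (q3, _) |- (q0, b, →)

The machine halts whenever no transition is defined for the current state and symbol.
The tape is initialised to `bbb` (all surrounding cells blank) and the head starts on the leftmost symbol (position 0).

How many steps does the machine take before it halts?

q0 | ___[b]bb   read b → write c, move ·, go to q0
q0 | ___[c]bb   read c → write c, move ←, go to q3
q3 | __[_]cbb   read _ → write b, move →, go to q0
q0 | __b[c]bb   read c → write c, move ←, go to q3
q3 | __[b]cbb   read b → write a, move ←, go to q1
q1 | _[_]acbb   read _ → write b, move →, go to q2
q2 | _b[a]cbb   read a → write c, move ←, go to q2
q2 | _[b]ccbb   read b → write a, move →, go to q1
q1 | _a[c]cbb   read c → write a, move ←, go to q1
q1 | _[a]acbb   read a → write a, move ·, go to q0
q0 | _[a]acbb   read a → write a, move ·, go to q2
q2 | _[a]acbb   read a → write c, move ←, go to q2
q2 | [_]cacbb
M halts after 12 transitions.

12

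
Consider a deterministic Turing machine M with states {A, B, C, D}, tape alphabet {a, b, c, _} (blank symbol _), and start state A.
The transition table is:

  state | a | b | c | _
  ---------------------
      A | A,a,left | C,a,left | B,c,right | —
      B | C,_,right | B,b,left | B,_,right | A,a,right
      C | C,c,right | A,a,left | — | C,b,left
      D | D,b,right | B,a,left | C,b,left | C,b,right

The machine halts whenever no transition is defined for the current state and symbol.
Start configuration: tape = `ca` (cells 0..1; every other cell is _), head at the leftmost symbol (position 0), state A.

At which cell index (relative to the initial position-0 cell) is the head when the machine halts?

0

A | [c]a_   read c → write c, move right, go to B
B | c[a]_   read a → write _, move right, go to C
C | c_[_]   read _ → write b, move left, go to C
C | c[_]b   read _ → write b, move left, go to C
C | [c]bb
At halt the head is at cell 0.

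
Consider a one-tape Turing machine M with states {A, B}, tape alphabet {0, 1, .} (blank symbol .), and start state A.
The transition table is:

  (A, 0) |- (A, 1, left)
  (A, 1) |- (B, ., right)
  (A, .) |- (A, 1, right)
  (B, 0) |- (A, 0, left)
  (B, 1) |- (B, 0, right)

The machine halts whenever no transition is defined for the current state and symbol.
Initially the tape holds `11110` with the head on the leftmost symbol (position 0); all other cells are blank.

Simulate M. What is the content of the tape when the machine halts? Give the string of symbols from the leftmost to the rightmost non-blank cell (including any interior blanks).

A | [1]1110.   read 1 → write ., move right, go to B
B | .[1]110.   read 1 → write 0, move right, go to B
B | .0[1]10.   read 1 → write 0, move right, go to B
B | .00[1]0.   read 1 → write 0, move right, go to B
B | .000[0].   read 0 → write 0, move left, go to A
A | .00[0]0.   read 0 → write 1, move left, go to A
A | .0[0]10.   read 0 → write 1, move left, go to A
A | .[0]110.   read 0 → write 1, move left, go to A
A | [.]1110.   read . → write 1, move right, go to A
A | 1[1]110.   read 1 → write ., move right, go to B
B | 1.[1]10.   read 1 → write 0, move right, go to B
B | 1.0[1]0.   read 1 → write 0, move right, go to B
B | 1.00[0].   read 0 → write 0, move left, go to A
A | 1.0[0]0.   read 0 → write 1, move left, go to A
A | 1.[0]10.   read 0 → write 1, move left, go to A
A | 1[.]110.   read . → write 1, move right, go to A
A | 11[1]10.   read 1 → write ., move right, go to B
B | 11.[1]0.   read 1 → write 0, move right, go to B
B | 11.0[0].   read 0 → write 0, move left, go to A
A | 11.[0]0.   read 0 → write 1, move left, go to A
A | 11[.]10.   read . → write 1, move right, go to A
A | 111[1]0.   read 1 → write ., move right, go to B
B | 111.[0].   read 0 → write 0, move left, go to A
A | 111[.]0.   read . → write 1, move right, go to A
A | 1111[0].   read 0 → write 1, move left, go to A
A | 111[1]1.   read 1 → write ., move right, go to B
B | 111.[1].   read 1 → write 0, move right, go to B
B | 111.0[.]
The non-blank tape span at halt is 111.0.

111.0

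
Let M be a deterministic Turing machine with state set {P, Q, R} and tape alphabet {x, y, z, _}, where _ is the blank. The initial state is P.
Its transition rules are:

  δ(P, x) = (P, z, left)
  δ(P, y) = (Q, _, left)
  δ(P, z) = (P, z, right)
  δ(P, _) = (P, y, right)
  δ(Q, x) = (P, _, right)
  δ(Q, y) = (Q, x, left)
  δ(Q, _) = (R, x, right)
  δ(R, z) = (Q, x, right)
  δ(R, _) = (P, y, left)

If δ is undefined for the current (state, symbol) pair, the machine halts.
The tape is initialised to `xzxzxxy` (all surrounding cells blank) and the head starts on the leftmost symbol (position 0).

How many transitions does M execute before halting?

P | _[x]zxzxxy   read x → write z, move left, go to P
P | [_]zzxzxxy   read _ → write y, move right, go to P
P | y[z]zxzxxy   read z → write z, move right, go to P
P | yz[z]xzxxy   read z → write z, move right, go to P
P | yzz[x]zxxy   read x → write z, move left, go to P
P | yz[z]zzxxy   read z → write z, move right, go to P
P | yzz[z]zxxy   read z → write z, move right, go to P
P | yzzz[z]xxy   read z → write z, move right, go to P
P | yzzzz[x]xy   read x → write z, move left, go to P
P | yzzz[z]zxy   read z → write z, move right, go to P
P | yzzzz[z]xy   read z → write z, move right, go to P
P | yzzzzz[x]y   read x → write z, move left, go to P
P | yzzzz[z]zy   read z → write z, move right, go to P
P | yzzzzz[z]y   read z → write z, move right, go to P
P | yzzzzzz[y]   read y → write _, move left, go to Q
Q | yzzzzz[z]_
M halts after 15 transitions.

15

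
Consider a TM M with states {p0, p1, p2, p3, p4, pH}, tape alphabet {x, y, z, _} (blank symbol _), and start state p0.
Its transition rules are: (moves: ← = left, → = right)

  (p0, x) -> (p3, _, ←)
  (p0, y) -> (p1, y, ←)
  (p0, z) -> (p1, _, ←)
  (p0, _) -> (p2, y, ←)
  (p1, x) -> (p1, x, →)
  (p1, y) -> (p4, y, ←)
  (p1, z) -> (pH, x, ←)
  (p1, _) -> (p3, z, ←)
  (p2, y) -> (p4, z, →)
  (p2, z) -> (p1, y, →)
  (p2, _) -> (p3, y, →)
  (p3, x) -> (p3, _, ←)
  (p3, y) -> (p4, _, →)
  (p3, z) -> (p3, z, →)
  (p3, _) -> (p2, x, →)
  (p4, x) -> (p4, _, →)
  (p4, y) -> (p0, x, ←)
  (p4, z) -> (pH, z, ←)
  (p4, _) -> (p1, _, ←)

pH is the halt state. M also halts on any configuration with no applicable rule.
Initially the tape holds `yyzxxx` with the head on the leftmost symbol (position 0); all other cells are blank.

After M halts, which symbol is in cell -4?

x

p0 | ____[y]yzxxx   read y → write y, move ←, go to p1
p1 | ___[_]yyzxxx   read _ → write z, move ←, go to p3
p3 | __[_]zyyzxxx   read _ → write x, move →, go to p2
p2 | __x[z]yyzxxx   read z → write y, move →, go to p1
p1 | __xy[y]yzxxx   read y → write y, move ←, go to p4
p4 | __x[y]yyzxxx   read y → write x, move ←, go to p0
p0 | __[x]xyyzxxx   read x → write _, move ←, go to p3
p3 | _[_]_xyyzxxx   read _ → write x, move →, go to p2
p2 | _x[_]xyyzxxx   read _ → write y, move →, go to p3
p3 | _xy[x]yyzxxx   read x → write _, move ←, go to p3
p3 | _x[y]_yyzxxx   read y → write _, move →, go to p4
p4 | _x_[_]yyzxxx   read _ → write _, move ←, go to p1
p1 | _x[_]_yyzxxx   read _ → write z, move ←, go to p3
p3 | _[x]z_yyzxxx   read x → write _, move ←, go to p3
p3 | [_]_z_yyzxxx   read _ → write x, move →, go to p2
p2 | x[_]z_yyzxxx   read _ → write y, move →, go to p3
p3 | xy[z]_yyzxxx   read z → write z, move →, go to p3
p3 | xyz[_]yyzxxx   read _ → write x, move →, go to p2
p2 | xyzx[y]yzxxx   read y → write z, move →, go to p4
p4 | xyzxz[y]zxxx   read y → write x, move ←, go to p0
p0 | xyzx[z]xzxxx   read z → write _, move ←, go to p1
p1 | xyz[x]_xzxxx   read x → write x, move →, go to p1
p1 | xyzx[_]xzxxx   read _ → write z, move ←, go to p3
p3 | xyz[x]zxzxxx   read x → write _, move ←, go to p3
p3 | xy[z]_zxzxxx   read z → write z, move →, go to p3
p3 | xyz[_]zxzxxx   read _ → write x, move →, go to p2
p2 | xyzx[z]xzxxx   read z → write y, move →, go to p1
p1 | xyzxy[x]zxxx   read x → write x, move →, go to p1
p1 | xyzxyx[z]xxx   read z → write x, move ←, go to pH
pH | xyzxy[x]xxxx
Cell -4 holds x when M halts.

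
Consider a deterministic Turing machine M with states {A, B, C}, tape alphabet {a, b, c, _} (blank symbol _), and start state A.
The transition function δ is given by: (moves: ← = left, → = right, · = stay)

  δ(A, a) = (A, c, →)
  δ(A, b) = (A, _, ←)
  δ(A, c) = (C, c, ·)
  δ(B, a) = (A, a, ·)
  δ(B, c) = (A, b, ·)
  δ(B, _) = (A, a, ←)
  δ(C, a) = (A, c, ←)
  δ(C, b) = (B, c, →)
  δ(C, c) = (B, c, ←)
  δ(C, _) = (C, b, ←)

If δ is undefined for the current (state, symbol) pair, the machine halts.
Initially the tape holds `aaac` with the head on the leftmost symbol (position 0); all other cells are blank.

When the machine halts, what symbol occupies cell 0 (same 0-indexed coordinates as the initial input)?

A | _[a]aac   read a → write c, move →, go to A
A | _c[a]ac   read a → write c, move →, go to A
A | _cc[a]c   read a → write c, move →, go to A
A | _ccc[c]   read c → write c, move ·, go to C
C | _ccc[c]   read c → write c, move ←, go to B
B | _cc[c]c   read c → write b, move ·, go to A
A | _cc[b]c   read b → write _, move ←, go to A
A | _c[c]_c   read c → write c, move ·, go to C
C | _c[c]_c   read c → write c, move ←, go to B
B | _[c]c_c   read c → write b, move ·, go to A
A | _[b]c_c   read b → write _, move ←, go to A
A | [_]_c_c
Cell 0 holds _ when M halts.

_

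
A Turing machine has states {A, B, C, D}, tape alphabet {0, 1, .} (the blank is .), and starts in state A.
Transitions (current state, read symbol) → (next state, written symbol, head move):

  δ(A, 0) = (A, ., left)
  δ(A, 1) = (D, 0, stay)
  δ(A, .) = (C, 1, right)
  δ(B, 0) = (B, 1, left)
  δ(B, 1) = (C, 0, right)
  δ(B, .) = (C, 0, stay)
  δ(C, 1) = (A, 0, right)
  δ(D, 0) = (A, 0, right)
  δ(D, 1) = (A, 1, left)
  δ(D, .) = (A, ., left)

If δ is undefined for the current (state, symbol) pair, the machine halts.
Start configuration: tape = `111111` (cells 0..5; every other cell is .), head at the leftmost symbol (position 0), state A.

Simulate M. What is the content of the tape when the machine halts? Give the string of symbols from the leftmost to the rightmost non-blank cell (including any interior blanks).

state=A head=0 tape=[1]11111..   (A,1)→(D,0,stay)
state=D head=0 tape=[0]11111..   (D,0)→(A,0,right)
state=A head=1 tape=0[1]1111..   (A,1)→(D,0,stay)
state=D head=1 tape=0[0]1111..   (D,0)→(A,0,right)
state=A head=2 tape=00[1]111..   (A,1)→(D,0,stay)
state=D head=2 tape=00[0]111..   (D,0)→(A,0,right)
state=A head=3 tape=000[1]11..   (A,1)→(D,0,stay)
state=D head=3 tape=000[0]11..   (D,0)→(A,0,right)
state=A head=4 tape=0000[1]1..   (A,1)→(D,0,stay)
state=D head=4 tape=0000[0]1..   (D,0)→(A,0,right)
state=A head=5 tape=00000[1]..   (A,1)→(D,0,stay)
state=D head=5 tape=00000[0]..   (D,0)→(A,0,right)
state=A head=6 tape=000000[.].   (A,.)→(C,1,right)
state=C head=7 tape=0000001[.]
The non-blank tape span at halt is 0000001.

0000001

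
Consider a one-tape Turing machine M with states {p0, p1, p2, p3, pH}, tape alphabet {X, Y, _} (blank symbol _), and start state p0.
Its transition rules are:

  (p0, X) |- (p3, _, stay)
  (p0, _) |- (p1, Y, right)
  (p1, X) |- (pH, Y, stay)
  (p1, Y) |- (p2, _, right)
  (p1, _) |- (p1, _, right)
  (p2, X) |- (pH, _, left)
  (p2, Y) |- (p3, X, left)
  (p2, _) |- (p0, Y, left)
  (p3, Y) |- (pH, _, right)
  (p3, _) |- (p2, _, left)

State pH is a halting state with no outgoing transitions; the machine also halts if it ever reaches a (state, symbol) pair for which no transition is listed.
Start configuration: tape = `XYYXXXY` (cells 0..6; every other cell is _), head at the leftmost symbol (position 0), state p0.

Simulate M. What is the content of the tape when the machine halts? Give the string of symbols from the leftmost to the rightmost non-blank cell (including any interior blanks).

state=p0 head=0 tape=__[X]YYXXXY   (p0,X)→(p3,_,stay)
state=p3 head=0 tape=__[_]YYXXXY   (p3,_)→(p2,_,left)
state=p2 head=-1 tape=_[_]_YYXXXY   (p2,_)→(p0,Y,left)
state=p0 head=-2 tape=[_]Y_YYXXXY   (p0,_)→(p1,Y,right)
state=p1 head=-1 tape=Y[Y]_YYXXXY   (p1,Y)→(p2,_,right)
state=p2 head=0 tape=Y_[_]YYXXXY   (p2,_)→(p0,Y,left)
state=p0 head=-1 tape=Y[_]YYYXXXY   (p0,_)→(p1,Y,right)
state=p1 head=0 tape=YY[Y]YYXXXY   (p1,Y)→(p2,_,right)
state=p2 head=1 tape=YY_[Y]YXXXY   (p2,Y)→(p3,X,left)
state=p3 head=0 tape=YY[_]XYXXXY   (p3,_)→(p2,_,left)
state=p2 head=-1 tape=Y[Y]_XYXXXY   (p2,Y)→(p3,X,left)
state=p3 head=-2 tape=[Y]X_XYXXXY   (p3,Y)→(pH,_,right)
state=pH head=-1 tape=_[X]_XYXXXY
The non-blank tape span at halt is X_XYXXXY.

X_XYXXXY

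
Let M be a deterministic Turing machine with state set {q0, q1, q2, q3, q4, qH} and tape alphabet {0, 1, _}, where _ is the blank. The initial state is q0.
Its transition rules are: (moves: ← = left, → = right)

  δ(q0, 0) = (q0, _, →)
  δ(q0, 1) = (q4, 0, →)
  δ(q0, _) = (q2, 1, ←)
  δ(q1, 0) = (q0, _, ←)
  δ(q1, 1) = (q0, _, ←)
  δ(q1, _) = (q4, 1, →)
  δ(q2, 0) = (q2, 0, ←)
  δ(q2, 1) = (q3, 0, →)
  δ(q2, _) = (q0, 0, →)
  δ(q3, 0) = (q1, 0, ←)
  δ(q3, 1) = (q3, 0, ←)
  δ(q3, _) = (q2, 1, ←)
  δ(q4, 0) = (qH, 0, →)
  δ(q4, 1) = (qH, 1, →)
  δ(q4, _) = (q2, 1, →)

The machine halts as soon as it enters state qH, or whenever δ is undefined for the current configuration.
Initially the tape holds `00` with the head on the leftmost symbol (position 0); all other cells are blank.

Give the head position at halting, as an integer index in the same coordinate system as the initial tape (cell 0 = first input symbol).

state=q0 head=0 tape=[0]0____   (q0,0)→(q0,_,→)
state=q0 head=1 tape=_[0]____   (q0,0)→(q0,_,→)
state=q0 head=2 tape=__[_]___   (q0,_)→(q2,1,←)
state=q2 head=1 tape=_[_]1___   (q2,_)→(q0,0,→)
state=q0 head=2 tape=_0[1]___   (q0,1)→(q4,0,→)
state=q4 head=3 tape=_00[_]__   (q4,_)→(q2,1,→)
state=q2 head=4 tape=_001[_]_   (q2,_)→(q0,0,→)
state=q0 head=5 tape=_0010[_]   (q0,_)→(q2,1,←)
state=q2 head=4 tape=_001[0]1   (q2,0)→(q2,0,←)
state=q2 head=3 tape=_00[1]01   (q2,1)→(q3,0,→)
state=q3 head=4 tape=_000[0]1   (q3,0)→(q1,0,←)
state=q1 head=3 tape=_00[0]01   (q1,0)→(q0,_,←)
state=q0 head=2 tape=_0[0]_01   (q0,0)→(q0,_,→)
state=q0 head=3 tape=_0_[_]01   (q0,_)→(q2,1,←)
state=q2 head=2 tape=_0[_]101   (q2,_)→(q0,0,→)
state=q0 head=3 tape=_00[1]01   (q0,1)→(q4,0,→)
state=q4 head=4 tape=_000[0]1   (q4,0)→(qH,0,→)
state=qH head=5 tape=_0000[1]
At halt the head is at cell 5.

5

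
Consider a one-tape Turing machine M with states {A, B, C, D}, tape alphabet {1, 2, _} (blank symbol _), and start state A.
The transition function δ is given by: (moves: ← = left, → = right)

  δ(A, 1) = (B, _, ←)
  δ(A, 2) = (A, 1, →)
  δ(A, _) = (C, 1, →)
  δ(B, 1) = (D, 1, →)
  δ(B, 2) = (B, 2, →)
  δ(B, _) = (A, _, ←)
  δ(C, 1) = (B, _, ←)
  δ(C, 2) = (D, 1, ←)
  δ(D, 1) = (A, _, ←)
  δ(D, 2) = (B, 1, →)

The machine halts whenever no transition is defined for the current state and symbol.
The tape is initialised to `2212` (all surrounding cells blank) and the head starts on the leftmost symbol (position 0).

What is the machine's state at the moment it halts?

state=A head=0 tape=[2]212   (A,2)→(A,1,→)
state=A head=1 tape=1[2]12   (A,2)→(A,1,→)
state=A head=2 tape=11[1]2   (A,1)→(B,_,←)
state=B head=1 tape=1[1]_2   (B,1)→(D,1,→)
state=D head=2 tape=11[_]2
No transition is defined for (D, _); M halts in state D.

D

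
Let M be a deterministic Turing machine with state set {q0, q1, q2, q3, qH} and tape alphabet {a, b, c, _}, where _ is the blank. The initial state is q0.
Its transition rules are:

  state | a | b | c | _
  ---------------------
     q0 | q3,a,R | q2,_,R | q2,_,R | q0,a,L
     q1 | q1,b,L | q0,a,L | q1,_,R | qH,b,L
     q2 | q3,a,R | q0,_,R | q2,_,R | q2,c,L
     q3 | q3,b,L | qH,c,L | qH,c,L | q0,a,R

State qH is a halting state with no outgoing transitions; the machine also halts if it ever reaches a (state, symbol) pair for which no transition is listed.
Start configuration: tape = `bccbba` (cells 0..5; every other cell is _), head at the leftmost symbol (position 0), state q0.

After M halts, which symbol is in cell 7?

c

q0 | [b]ccbba___   read b → write _, move R, go to q2
q2 | _[c]cbba___   read c → write _, move R, go to q2
q2 | __[c]bba___   read c → write _, move R, go to q2
q2 | ___[b]ba___   read b → write _, move R, go to q0
q0 | ____[b]a___   read b → write _, move R, go to q2
q2 | _____[a]___   read a → write a, move R, go to q3
q3 | _____a[_]__   read _ → write a, move R, go to q0
q0 | _____aa[_]_   read _ → write a, move L, go to q0
q0 | _____a[a]a_   read a → write a, move R, go to q3
q3 | _____aa[a]_   read a → write b, move L, go to q3
q3 | _____a[a]b_   read a → write b, move L, go to q3
q3 | _____[a]bb_   read a → write b, move L, go to q3
q3 | ____[_]bbb_   read _ → write a, move R, go to q0
q0 | ____a[b]bb_   read b → write _, move R, go to q2
q2 | ____a_[b]b_   read b → write _, move R, go to q0
q0 | ____a__[b]_   read b → write _, move R, go to q2
q2 | ____a___[_]   read _ → write c, move L, go to q2
q2 | ____a__[_]c   read _ → write c, move L, go to q2
q2 | ____a_[_]cc   read _ → write c, move L, go to q2
q2 | ____a[_]ccc   read _ → write c, move L, go to q2
q2 | ____[a]cccc   read a → write a, move R, go to q3
q3 | ____a[c]ccc   read c → write c, move L, go to qH
qH | ____[a]cccc
Cell 7 holds c when M halts.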